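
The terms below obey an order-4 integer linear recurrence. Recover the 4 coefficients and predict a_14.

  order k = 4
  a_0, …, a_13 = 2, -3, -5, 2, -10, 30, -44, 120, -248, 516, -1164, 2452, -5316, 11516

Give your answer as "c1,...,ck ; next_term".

-1,2,-2,-2 ; -24724

  a_4 = -1·2 + 2·-5 + -2·-3 + -2·2 = -10
  a_5 = -1·-10 + 2·2 + -2·-5 + -2·-3 = 30
  a_6 = -1·30 + 2·-10 + -2·2 + -2·-5 = -44
  a_7 = -1·-44 + 2·30 + -2·-10 + -2·2 = 120
  a_8 = -1·120 + 2·-44 + -2·30 + -2·-10 = -248
  a_9 = -1·-248 + 2·120 + -2·-44 + -2·30 = 516
  a_10 = -1·516 + 2·-248 + -2·120 + -2·-44 = -1164
  a_11 = -1·-1164 + 2·516 + -2·-248 + -2·120 = 2452
  a_12 = -1·2452 + 2·-1164 + -2·516 + -2·-248 = -5316
  a_13 = -1·-5316 + 2·2452 + -2·-1164 + -2·516 = 11516
  a_14 = -1·11516 + 2·-5316 + -2·2452 + -2·-1164 = -24724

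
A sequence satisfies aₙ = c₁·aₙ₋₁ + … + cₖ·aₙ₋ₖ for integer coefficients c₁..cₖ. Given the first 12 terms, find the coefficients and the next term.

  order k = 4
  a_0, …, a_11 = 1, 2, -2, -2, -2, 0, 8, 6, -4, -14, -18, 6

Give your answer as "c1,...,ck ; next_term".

0,-1,-1,-2 ; 40

  a_4 = 0·-2 + -1·-2 + -1·2 + -2·1 = -2
  a_5 = 0·-2 + -1·-2 + -1·-2 + -2·2 = 0
  a_6 = 0·0 + -1·-2 + -1·-2 + -2·-2 = 8
  a_7 = 0·8 + -1·0 + -1·-2 + -2·-2 = 6
  a_8 = 0·6 + -1·8 + -1·0 + -2·-2 = -4
  a_9 = 0·-4 + -1·6 + -1·8 + -2·0 = -14
  a_10 = 0·-14 + -1·-4 + -1·6 + -2·8 = -18
  a_11 = 0·-18 + -1·-14 + -1·-4 + -2·6 = 6
  a_12 = 0·6 + -1·-18 + -1·-14 + -2·-4 = 40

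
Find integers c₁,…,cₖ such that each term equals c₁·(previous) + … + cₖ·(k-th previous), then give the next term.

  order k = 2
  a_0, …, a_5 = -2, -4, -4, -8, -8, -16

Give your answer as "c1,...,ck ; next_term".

0,2 ; -16

  a_2 = 0·-4 + 2·-2 = -4
  a_3 = 0·-4 + 2·-4 = -8
  a_4 = 0·-8 + 2·-4 = -8
  a_5 = 0·-8 + 2·-8 = -16
  a_6 = 0·-16 + 2·-8 = -16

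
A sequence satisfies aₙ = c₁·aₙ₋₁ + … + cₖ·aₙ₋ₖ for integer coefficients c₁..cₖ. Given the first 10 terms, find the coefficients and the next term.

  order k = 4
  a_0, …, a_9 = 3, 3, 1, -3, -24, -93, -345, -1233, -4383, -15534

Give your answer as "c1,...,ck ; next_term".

  a_4 = 3·-3 + 3·1 + -3·3 + -3·3 = -24
  a_5 = 3·-24 + 3·-3 + -3·1 + -3·3 = -93
  a_6 = 3·-93 + 3·-24 + -3·-3 + -3·1 = -345
  a_7 = 3·-345 + 3·-93 + -3·-24 + -3·-3 = -1233
  a_8 = 3·-1233 + 3·-345 + -3·-93 + -3·-24 = -4383
  a_9 = 3·-4383 + 3·-1233 + -3·-345 + -3·-93 = -15534
  a_10 = 3·-15534 + 3·-4383 + -3·-1233 + -3·-345 = -55017

3,3,-3,-3 ; -55017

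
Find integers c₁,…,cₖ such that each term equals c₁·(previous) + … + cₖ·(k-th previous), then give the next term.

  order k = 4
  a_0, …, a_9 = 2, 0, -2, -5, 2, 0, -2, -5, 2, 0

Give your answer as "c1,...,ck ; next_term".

0,0,0,1 ; -2

  a_4 = 0·-5 + 0·-2 + 0·0 + 1·2 = 2
  a_5 = 0·2 + 0·-5 + 0·-2 + 1·0 = 0
  a_6 = 0·0 + 0·2 + 0·-5 + 1·-2 = -2
  a_7 = 0·-2 + 0·0 + 0·2 + 1·-5 = -5
  a_8 = 0·-5 + 0·-2 + 0·0 + 1·2 = 2
  a_9 = 0·2 + 0·-5 + 0·-2 + 1·0 = 0
  a_10 = 0·0 + 0·2 + 0·-5 + 1·-2 = -2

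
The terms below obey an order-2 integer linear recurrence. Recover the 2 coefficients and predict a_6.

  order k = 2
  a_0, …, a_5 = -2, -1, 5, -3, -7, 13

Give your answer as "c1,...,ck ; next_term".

  a_2 = -1·-1 + -2·-2 = 5
  a_3 = -1·5 + -2·-1 = -3
  a_4 = -1·-3 + -2·5 = -7
  a_5 = -1·-7 + -2·-3 = 13
  a_6 = -1·13 + -2·-7 = 1

-1,-2 ; 1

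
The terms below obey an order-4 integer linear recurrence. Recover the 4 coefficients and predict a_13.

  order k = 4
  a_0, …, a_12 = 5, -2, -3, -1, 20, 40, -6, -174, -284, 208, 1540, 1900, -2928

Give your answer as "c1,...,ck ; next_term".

  a_4 = 2·-1 + -4·-3 + 0·-2 + 2·5 = 20
  a_5 = 2·20 + -4·-1 + 0·-3 + 2·-2 = 40
  a_6 = 2·40 + -4·20 + 0·-1 + 2·-3 = -6
  a_7 = 2·-6 + -4·40 + 0·20 + 2·-1 = -174
  a_8 = 2·-174 + -4·-6 + 0·40 + 2·20 = -284
  a_9 = 2·-284 + -4·-174 + 0·-6 + 2·40 = 208
  a_10 = 2·208 + -4·-284 + 0·-174 + 2·-6 = 1540
  a_11 = 2·1540 + -4·208 + 0·-284 + 2·-174 = 1900
  a_12 = 2·1900 + -4·1540 + 0·208 + 2·-284 = -2928
  a_13 = 2·-2928 + -4·1900 + 0·1540 + 2·208 = -13040

2,-4,0,2 ; -13040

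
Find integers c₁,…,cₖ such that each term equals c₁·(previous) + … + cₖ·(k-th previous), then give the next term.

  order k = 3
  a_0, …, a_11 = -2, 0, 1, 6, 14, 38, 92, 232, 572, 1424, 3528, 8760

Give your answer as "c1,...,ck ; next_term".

2,2,-2 ; 21728

  a_3 = 2·1 + 2·0 + -2·-2 = 6
  a_4 = 2·6 + 2·1 + -2·0 = 14
  a_5 = 2·14 + 2·6 + -2·1 = 38
  a_6 = 2·38 + 2·14 + -2·6 = 92
  a_7 = 2·92 + 2·38 + -2·14 = 232
  a_8 = 2·232 + 2·92 + -2·38 = 572
  a_9 = 2·572 + 2·232 + -2·92 = 1424
  a_10 = 2·1424 + 2·572 + -2·232 = 3528
  a_11 = 2·3528 + 2·1424 + -2·572 = 8760
  a_12 = 2·8760 + 2·3528 + -2·1424 = 21728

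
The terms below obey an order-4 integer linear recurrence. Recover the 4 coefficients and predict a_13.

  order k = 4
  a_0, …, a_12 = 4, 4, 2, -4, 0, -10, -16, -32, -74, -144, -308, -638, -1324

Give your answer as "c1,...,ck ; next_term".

1,2,1,-1 ; -2764

  a_4 = 1·-4 + 2·2 + 1·4 + -1·4 = 0
  a_5 = 1·0 + 2·-4 + 1·2 + -1·4 = -10
  a_6 = 1·-10 + 2·0 + 1·-4 + -1·2 = -16
  a_7 = 1·-16 + 2·-10 + 1·0 + -1·-4 = -32
  a_8 = 1·-32 + 2·-16 + 1·-10 + -1·0 = -74
  a_9 = 1·-74 + 2·-32 + 1·-16 + -1·-10 = -144
  a_10 = 1·-144 + 2·-74 + 1·-32 + -1·-16 = -308
  a_11 = 1·-308 + 2·-144 + 1·-74 + -1·-32 = -638
  a_12 = 1·-638 + 2·-308 + 1·-144 + -1·-74 = -1324
  a_13 = 1·-1324 + 2·-638 + 1·-308 + -1·-144 = -2764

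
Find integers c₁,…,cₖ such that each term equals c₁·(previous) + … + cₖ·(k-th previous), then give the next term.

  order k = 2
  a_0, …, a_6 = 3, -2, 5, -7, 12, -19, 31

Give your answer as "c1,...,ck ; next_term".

  a_2 = -1·-2 + 1·3 = 5
  a_3 = -1·5 + 1·-2 = -7
  a_4 = -1·-7 + 1·5 = 12
  a_5 = -1·12 + 1·-7 = -19
  a_6 = -1·-19 + 1·12 = 31
  a_7 = -1·31 + 1·-19 = -50

-1,1 ; -50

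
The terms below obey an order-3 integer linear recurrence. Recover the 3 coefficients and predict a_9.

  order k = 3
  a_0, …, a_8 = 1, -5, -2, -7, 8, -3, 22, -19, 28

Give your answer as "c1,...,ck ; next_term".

0,1,-2 ; -63

  a_3 = 0·-2 + 1·-5 + -2·1 = -7
  a_4 = 0·-7 + 1·-2 + -2·-5 = 8
  a_5 = 0·8 + 1·-7 + -2·-2 = -3
  a_6 = 0·-3 + 1·8 + -2·-7 = 22
  a_7 = 0·22 + 1·-3 + -2·8 = -19
  a_8 = 0·-19 + 1·22 + -2·-3 = 28
  a_9 = 0·28 + 1·-19 + -2·22 = -63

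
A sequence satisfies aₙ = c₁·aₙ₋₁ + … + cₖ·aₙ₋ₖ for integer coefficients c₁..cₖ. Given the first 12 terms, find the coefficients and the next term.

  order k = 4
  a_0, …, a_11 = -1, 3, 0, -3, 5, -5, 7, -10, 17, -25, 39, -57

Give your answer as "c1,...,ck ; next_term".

-1,1,1,1 ; 88

  a_4 = -1·-3 + 1·0 + 1·3 + 1·-1 = 5
  a_5 = -1·5 + 1·-3 + 1·0 + 1·3 = -5
  a_6 = -1·-5 + 1·5 + 1·-3 + 1·0 = 7
  a_7 = -1·7 + 1·-5 + 1·5 + 1·-3 = -10
  a_8 = -1·-10 + 1·7 + 1·-5 + 1·5 = 17
  a_9 = -1·17 + 1·-10 + 1·7 + 1·-5 = -25
  a_10 = -1·-25 + 1·17 + 1·-10 + 1·7 = 39
  a_11 = -1·39 + 1·-25 + 1·17 + 1·-10 = -57
  a_12 = -1·-57 + 1·39 + 1·-25 + 1·17 = 88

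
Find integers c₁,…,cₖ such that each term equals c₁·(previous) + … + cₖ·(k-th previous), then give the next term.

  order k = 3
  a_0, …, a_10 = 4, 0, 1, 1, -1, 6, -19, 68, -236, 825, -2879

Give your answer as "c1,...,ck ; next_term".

  a_3 = -3·1 + 2·0 + 1·4 = 1
  a_4 = -3·1 + 2·1 + 1·0 = -1
  a_5 = -3·-1 + 2·1 + 1·1 = 6
  a_6 = -3·6 + 2·-1 + 1·1 = -19
  a_7 = -3·-19 + 2·6 + 1·-1 = 68
  a_8 = -3·68 + 2·-19 + 1·6 = -236
  a_9 = -3·-236 + 2·68 + 1·-19 = 825
  a_10 = -3·825 + 2·-236 + 1·68 = -2879
  a_11 = -3·-2879 + 2·825 + 1·-236 = 10051

-3,2,1 ; 10051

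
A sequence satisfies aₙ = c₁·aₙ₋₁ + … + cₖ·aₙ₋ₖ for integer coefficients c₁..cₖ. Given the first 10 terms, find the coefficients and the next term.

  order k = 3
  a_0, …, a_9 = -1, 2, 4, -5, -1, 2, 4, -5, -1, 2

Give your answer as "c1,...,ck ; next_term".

  a_3 = -1·4 + -1·2 + -1·-1 = -5
  a_4 = -1·-5 + -1·4 + -1·2 = -1
  a_5 = -1·-1 + -1·-5 + -1·4 = 2
  a_6 = -1·2 + -1·-1 + -1·-5 = 4
  a_7 = -1·4 + -1·2 + -1·-1 = -5
  a_8 = -1·-5 + -1·4 + -1·2 = -1
  a_9 = -1·-1 + -1·-5 + -1·4 = 2
  a_10 = -1·2 + -1·-1 + -1·-5 = 4

-1,-1,-1 ; 4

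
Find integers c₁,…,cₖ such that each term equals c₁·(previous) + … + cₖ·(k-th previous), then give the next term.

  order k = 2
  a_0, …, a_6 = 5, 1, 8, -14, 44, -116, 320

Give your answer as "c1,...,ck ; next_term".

-2,2 ; -872

  a_2 = -2·1 + 2·5 = 8
  a_3 = -2·8 + 2·1 = -14
  a_4 = -2·-14 + 2·8 = 44
  a_5 = -2·44 + 2·-14 = -116
  a_6 = -2·-116 + 2·44 = 320
  a_7 = -2·320 + 2·-116 = -872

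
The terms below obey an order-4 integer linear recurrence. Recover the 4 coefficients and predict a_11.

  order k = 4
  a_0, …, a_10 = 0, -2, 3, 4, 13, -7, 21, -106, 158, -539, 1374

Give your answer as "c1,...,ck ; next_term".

  a_4 = -1·4 + 3·3 + -4·-2 + -3·0 = 13
  a_5 = -1·13 + 3·4 + -4·3 + -3·-2 = -7
  a_6 = -1·-7 + 3·13 + -4·4 + -3·3 = 21
  a_7 = -1·21 + 3·-7 + -4·13 + -3·4 = -106
  a_8 = -1·-106 + 3·21 + -4·-7 + -3·13 = 158
  a_9 = -1·158 + 3·-106 + -4·21 + -3·-7 = -539
  a_10 = -1·-539 + 3·158 + -4·-106 + -3·21 = 1374
  a_11 = -1·1374 + 3·-539 + -4·158 + -3·-106 = -3305

-1,3,-4,-3 ; -3305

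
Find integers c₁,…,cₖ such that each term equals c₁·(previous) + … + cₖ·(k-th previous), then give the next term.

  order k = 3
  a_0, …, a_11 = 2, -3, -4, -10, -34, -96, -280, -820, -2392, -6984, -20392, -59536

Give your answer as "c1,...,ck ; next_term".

  a_3 = 2·-4 + 2·-3 + 2·2 = -10
  a_4 = 2·-10 + 2·-4 + 2·-3 = -34
  a_5 = 2·-34 + 2·-10 + 2·-4 = -96
  a_6 = 2·-96 + 2·-34 + 2·-10 = -280
  a_7 = 2·-280 + 2·-96 + 2·-34 = -820
  a_8 = 2·-820 + 2·-280 + 2·-96 = -2392
  a_9 = 2·-2392 + 2·-820 + 2·-280 = -6984
  a_10 = 2·-6984 + 2·-2392 + 2·-820 = -20392
  a_11 = 2·-20392 + 2·-6984 + 2·-2392 = -59536
  a_12 = 2·-59536 + 2·-20392 + 2·-6984 = -173824

2,2,2 ; -173824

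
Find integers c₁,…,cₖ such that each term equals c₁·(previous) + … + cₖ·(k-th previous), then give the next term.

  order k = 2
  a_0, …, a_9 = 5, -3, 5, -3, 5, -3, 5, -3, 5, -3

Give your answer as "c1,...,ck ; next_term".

  a_2 = 0·-3 + 1·5 = 5
  a_3 = 0·5 + 1·-3 = -3
  a_4 = 0·-3 + 1·5 = 5
  a_5 = 0·5 + 1·-3 = -3
  a_6 = 0·-3 + 1·5 = 5
  a_7 = 0·5 + 1·-3 = -3
  a_8 = 0·-3 + 1·5 = 5
  a_9 = 0·5 + 1·-3 = -3
  a_10 = 0·-3 + 1·5 = 5

0,1 ; 5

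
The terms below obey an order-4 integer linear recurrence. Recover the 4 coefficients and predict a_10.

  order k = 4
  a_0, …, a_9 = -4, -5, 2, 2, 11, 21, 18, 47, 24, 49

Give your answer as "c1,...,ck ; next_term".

  a_4 = 0·2 + 2·2 + 1·-5 + -3·-4 = 11
  a_5 = 0·11 + 2·2 + 1·2 + -3·-5 = 21
  a_6 = 0·21 + 2·11 + 1·2 + -3·2 = 18
  a_7 = 0·18 + 2·21 + 1·11 + -3·2 = 47
  a_8 = 0·47 + 2·18 + 1·21 + -3·11 = 24
  a_9 = 0·24 + 2·47 + 1·18 + -3·21 = 49
  a_10 = 0·49 + 2·24 + 1·47 + -3·18 = 41

0,2,1,-3 ; 41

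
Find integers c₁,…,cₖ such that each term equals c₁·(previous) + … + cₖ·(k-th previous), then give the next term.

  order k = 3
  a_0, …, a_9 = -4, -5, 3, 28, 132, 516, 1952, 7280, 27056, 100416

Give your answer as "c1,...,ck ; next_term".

  a_3 = 4·3 + 0·-5 + -4·-4 = 28
  a_4 = 4·28 + 0·3 + -4·-5 = 132
  a_5 = 4·132 + 0·28 + -4·3 = 516
  a_6 = 4·516 + 0·132 + -4·28 = 1952
  a_7 = 4·1952 + 0·516 + -4·132 = 7280
  a_8 = 4·7280 + 0·1952 + -4·516 = 27056
  a_9 = 4·27056 + 0·7280 + -4·1952 = 100416
  a_10 = 4·100416 + 0·27056 + -4·7280 = 372544

4,0,-4 ; 372544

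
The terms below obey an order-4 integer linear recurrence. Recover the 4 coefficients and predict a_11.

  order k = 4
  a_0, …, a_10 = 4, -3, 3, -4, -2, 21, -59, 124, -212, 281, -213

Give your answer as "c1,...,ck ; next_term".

  a_4 = -3·-4 + -3·3 + -1·-3 + -2·4 = -2
  a_5 = -3·-2 + -3·-4 + -1·3 + -2·-3 = 21
  a_6 = -3·21 + -3·-2 + -1·-4 + -2·3 = -59
  a_7 = -3·-59 + -3·21 + -1·-2 + -2·-4 = 124
  a_8 = -3·124 + -3·-59 + -1·21 + -2·-2 = -212
  a_9 = -3·-212 + -3·124 + -1·-59 + -2·21 = 281
  a_10 = -3·281 + -3·-212 + -1·124 + -2·-59 = -213
  a_11 = -3·-213 + -3·281 + -1·-212 + -2·124 = -240

-3,-3,-1,-2 ; -240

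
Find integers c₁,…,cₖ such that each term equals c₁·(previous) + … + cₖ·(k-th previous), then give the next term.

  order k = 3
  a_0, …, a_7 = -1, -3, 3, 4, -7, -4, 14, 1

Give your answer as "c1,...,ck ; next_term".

  a_3 = -1·3 + -2·-3 + -1·-1 = 4
  a_4 = -1·4 + -2·3 + -1·-3 = -7
  a_5 = -1·-7 + -2·4 + -1·3 = -4
  a_6 = -1·-4 + -2·-7 + -1·4 = 14
  a_7 = -1·14 + -2·-4 + -1·-7 = 1
  a_8 = -1·1 + -2·14 + -1·-4 = -25

-1,-2,-1 ; -25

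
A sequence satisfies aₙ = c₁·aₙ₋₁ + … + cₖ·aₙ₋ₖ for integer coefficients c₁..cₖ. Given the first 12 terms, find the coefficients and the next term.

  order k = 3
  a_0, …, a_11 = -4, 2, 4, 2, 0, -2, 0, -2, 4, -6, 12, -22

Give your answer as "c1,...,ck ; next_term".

-1,1,-1 ; 40

  a_3 = -1·4 + 1·2 + -1·-4 = 2
  a_4 = -1·2 + 1·4 + -1·2 = 0
  a_5 = -1·0 + 1·2 + -1·4 = -2
  a_6 = -1·-2 + 1·0 + -1·2 = 0
  a_7 = -1·0 + 1·-2 + -1·0 = -2
  a_8 = -1·-2 + 1·0 + -1·-2 = 4
  a_9 = -1·4 + 1·-2 + -1·0 = -6
  a_10 = -1·-6 + 1·4 + -1·-2 = 12
  a_11 = -1·12 + 1·-6 + -1·4 = -22
  a_12 = -1·-22 + 1·12 + -1·-6 = 40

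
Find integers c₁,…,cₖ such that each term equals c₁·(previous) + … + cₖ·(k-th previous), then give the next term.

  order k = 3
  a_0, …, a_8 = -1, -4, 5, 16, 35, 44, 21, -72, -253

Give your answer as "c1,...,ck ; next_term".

2,-1,-2 ; -476

  a_3 = 2·5 + -1·-4 + -2·-1 = 16
  a_4 = 2·16 + -1·5 + -2·-4 = 35
  a_5 = 2·35 + -1·16 + -2·5 = 44
  a_6 = 2·44 + -1·35 + -2·16 = 21
  a_7 = 2·21 + -1·44 + -2·35 = -72
  a_8 = 2·-72 + -1·21 + -2·44 = -253
  a_9 = 2·-253 + -1·-72 + -2·21 = -476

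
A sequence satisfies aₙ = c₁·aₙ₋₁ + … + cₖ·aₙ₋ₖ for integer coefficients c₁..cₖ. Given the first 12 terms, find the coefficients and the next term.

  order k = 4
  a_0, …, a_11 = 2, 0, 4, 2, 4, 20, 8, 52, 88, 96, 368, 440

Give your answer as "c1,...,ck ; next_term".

0,2,4,-2 ; 944

  a_4 = 0·2 + 2·4 + 4·0 + -2·2 = 4
  a_5 = 0·4 + 2·2 + 4·4 + -2·0 = 20
  a_6 = 0·20 + 2·4 + 4·2 + -2·4 = 8
  a_7 = 0·8 + 2·20 + 4·4 + -2·2 = 52
  a_8 = 0·52 + 2·8 + 4·20 + -2·4 = 88
  a_9 = 0·88 + 2·52 + 4·8 + -2·20 = 96
  a_10 = 0·96 + 2·88 + 4·52 + -2·8 = 368
  a_11 = 0·368 + 2·96 + 4·88 + -2·52 = 440
  a_12 = 0·440 + 2·368 + 4·96 + -2·88 = 944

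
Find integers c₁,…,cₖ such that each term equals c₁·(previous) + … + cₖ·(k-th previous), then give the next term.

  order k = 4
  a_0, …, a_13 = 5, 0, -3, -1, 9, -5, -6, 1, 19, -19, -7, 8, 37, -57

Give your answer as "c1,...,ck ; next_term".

-1,-1,-1,1 ; 5

  a_4 = -1·-1 + -1·-3 + -1·0 + 1·5 = 9
  a_5 = -1·9 + -1·-1 + -1·-3 + 1·0 = -5
  a_6 = -1·-5 + -1·9 + -1·-1 + 1·-3 = -6
  a_7 = -1·-6 + -1·-5 + -1·9 + 1·-1 = 1
  a_8 = -1·1 + -1·-6 + -1·-5 + 1·9 = 19
  a_9 = -1·19 + -1·1 + -1·-6 + 1·-5 = -19
  a_10 = -1·-19 + -1·19 + -1·1 + 1·-6 = -7
  a_11 = -1·-7 + -1·-19 + -1·19 + 1·1 = 8
  a_12 = -1·8 + -1·-7 + -1·-19 + 1·19 = 37
  a_13 = -1·37 + -1·8 + -1·-7 + 1·-19 = -57
  a_14 = -1·-57 + -1·37 + -1·8 + 1·-7 = 5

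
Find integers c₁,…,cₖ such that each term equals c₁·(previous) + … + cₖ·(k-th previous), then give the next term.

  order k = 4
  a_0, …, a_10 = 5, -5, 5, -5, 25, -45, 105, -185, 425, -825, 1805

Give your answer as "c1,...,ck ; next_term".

-1,2,1,3 ; -3585

  a_4 = -1·-5 + 2·5 + 1·-5 + 3·5 = 25
  a_5 = -1·25 + 2·-5 + 1·5 + 3·-5 = -45
  a_6 = -1·-45 + 2·25 + 1·-5 + 3·5 = 105
  a_7 = -1·105 + 2·-45 + 1·25 + 3·-5 = -185
  a_8 = -1·-185 + 2·105 + 1·-45 + 3·25 = 425
  a_9 = -1·425 + 2·-185 + 1·105 + 3·-45 = -825
  a_10 = -1·-825 + 2·425 + 1·-185 + 3·105 = 1805
  a_11 = -1·1805 + 2·-825 + 1·425 + 3·-185 = -3585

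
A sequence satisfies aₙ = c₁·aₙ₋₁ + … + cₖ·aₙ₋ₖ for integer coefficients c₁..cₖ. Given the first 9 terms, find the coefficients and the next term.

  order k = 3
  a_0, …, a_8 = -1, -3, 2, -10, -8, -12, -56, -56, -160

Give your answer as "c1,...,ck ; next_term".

  a_3 = 0·2 + 2·-3 + 4·-1 = -10
  a_4 = 0·-10 + 2·2 + 4·-3 = -8
  a_5 = 0·-8 + 2·-10 + 4·2 = -12
  a_6 = 0·-12 + 2·-8 + 4·-10 = -56
  a_7 = 0·-56 + 2·-12 + 4·-8 = -56
  a_8 = 0·-56 + 2·-56 + 4·-12 = -160
  a_9 = 0·-160 + 2·-56 + 4·-56 = -336

0,2,4 ; -336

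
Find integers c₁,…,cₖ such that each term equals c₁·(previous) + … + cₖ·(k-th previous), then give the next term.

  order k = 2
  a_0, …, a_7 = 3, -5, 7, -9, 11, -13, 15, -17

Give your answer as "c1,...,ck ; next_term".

-2,-1 ; 19

  a_2 = -2·-5 + -1·3 = 7
  a_3 = -2·7 + -1·-5 = -9
  a_4 = -2·-9 + -1·7 = 11
  a_5 = -2·11 + -1·-9 = -13
  a_6 = -2·-13 + -1·11 = 15
  a_7 = -2·15 + -1·-13 = -17
  a_8 = -2·-17 + -1·15 = 19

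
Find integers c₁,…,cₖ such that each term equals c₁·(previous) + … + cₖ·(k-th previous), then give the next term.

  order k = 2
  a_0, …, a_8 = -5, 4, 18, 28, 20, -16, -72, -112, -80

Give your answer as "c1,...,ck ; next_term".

2,-2 ; 64

  a_2 = 2·4 + -2·-5 = 18
  a_3 = 2·18 + -2·4 = 28
  a_4 = 2·28 + -2·18 = 20
  a_5 = 2·20 + -2·28 = -16
  a_6 = 2·-16 + -2·20 = -72
  a_7 = 2·-72 + -2·-16 = -112
  a_8 = 2·-112 + -2·-72 = -80
  a_9 = 2·-80 + -2·-112 = 64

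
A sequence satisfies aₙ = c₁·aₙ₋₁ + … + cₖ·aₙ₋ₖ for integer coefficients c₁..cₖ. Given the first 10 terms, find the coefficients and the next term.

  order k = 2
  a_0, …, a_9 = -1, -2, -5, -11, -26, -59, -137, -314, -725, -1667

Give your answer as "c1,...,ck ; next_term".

  a_2 = 1·-2 + 3·-1 = -5
  a_3 = 1·-5 + 3·-2 = -11
  a_4 = 1·-11 + 3·-5 = -26
  a_5 = 1·-26 + 3·-11 = -59
  a_6 = 1·-59 + 3·-26 = -137
  a_7 = 1·-137 + 3·-59 = -314
  a_8 = 1·-314 + 3·-137 = -725
  a_9 = 1·-725 + 3·-314 = -1667
  a_10 = 1·-1667 + 3·-725 = -3842

1,3 ; -3842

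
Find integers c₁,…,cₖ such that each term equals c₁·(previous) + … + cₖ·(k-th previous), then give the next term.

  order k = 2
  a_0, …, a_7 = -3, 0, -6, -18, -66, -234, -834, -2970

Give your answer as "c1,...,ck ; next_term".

3,2 ; -10578

  a_2 = 3·0 + 2·-3 = -6
  a_3 = 3·-6 + 2·0 = -18
  a_4 = 3·-18 + 2·-6 = -66
  a_5 = 3·-66 + 2·-18 = -234
  a_6 = 3·-234 + 2·-66 = -834
  a_7 = 3·-834 + 2·-234 = -2970
  a_8 = 3·-2970 + 2·-834 = -10578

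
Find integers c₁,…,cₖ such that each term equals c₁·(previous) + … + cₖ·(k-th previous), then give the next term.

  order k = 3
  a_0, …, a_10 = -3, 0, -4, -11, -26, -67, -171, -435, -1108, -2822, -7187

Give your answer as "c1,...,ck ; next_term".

2,1,1 ; -18304

  a_3 = 2·-4 + 1·0 + 1·-3 = -11
  a_4 = 2·-11 + 1·-4 + 1·0 = -26
  a_5 = 2·-26 + 1·-11 + 1·-4 = -67
  a_6 = 2·-67 + 1·-26 + 1·-11 = -171
  a_7 = 2·-171 + 1·-67 + 1·-26 = -435
  a_8 = 2·-435 + 1·-171 + 1·-67 = -1108
  a_9 = 2·-1108 + 1·-435 + 1·-171 = -2822
  a_10 = 2·-2822 + 1·-1108 + 1·-435 = -7187
  a_11 = 2·-7187 + 1·-2822 + 1·-1108 = -18304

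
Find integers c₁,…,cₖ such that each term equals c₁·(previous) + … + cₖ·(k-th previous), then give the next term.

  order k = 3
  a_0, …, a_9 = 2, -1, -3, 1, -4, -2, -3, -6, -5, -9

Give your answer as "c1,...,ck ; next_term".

  a_3 = 0·-3 + 1·-1 + 1·2 = 1
  a_4 = 0·1 + 1·-3 + 1·-1 = -4
  a_5 = 0·-4 + 1·1 + 1·-3 = -2
  a_6 = 0·-2 + 1·-4 + 1·1 = -3
  a_7 = 0·-3 + 1·-2 + 1·-4 = -6
  a_8 = 0·-6 + 1·-3 + 1·-2 = -5
  a_9 = 0·-5 + 1·-6 + 1·-3 = -9
  a_10 = 0·-9 + 1·-5 + 1·-6 = -11

0,1,1 ; -11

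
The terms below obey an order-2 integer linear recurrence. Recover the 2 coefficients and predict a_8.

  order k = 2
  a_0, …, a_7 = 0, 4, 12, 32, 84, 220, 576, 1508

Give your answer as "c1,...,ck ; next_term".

  a_2 = 3·4 + -1·0 = 12
  a_3 = 3·12 + -1·4 = 32
  a_4 = 3·32 + -1·12 = 84
  a_5 = 3·84 + -1·32 = 220
  a_6 = 3·220 + -1·84 = 576
  a_7 = 3·576 + -1·220 = 1508
  a_8 = 3·1508 + -1·576 = 3948

3,-1 ; 3948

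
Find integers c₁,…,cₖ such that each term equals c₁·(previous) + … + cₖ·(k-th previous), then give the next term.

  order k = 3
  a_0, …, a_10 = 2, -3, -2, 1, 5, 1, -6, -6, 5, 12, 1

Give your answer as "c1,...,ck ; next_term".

  a_3 = 0·-2 + -1·-3 + -1·2 = 1
  a_4 = 0·1 + -1·-2 + -1·-3 = 5
  a_5 = 0·5 + -1·1 + -1·-2 = 1
  a_6 = 0·1 + -1·5 + -1·1 = -6
  a_7 = 0·-6 + -1·1 + -1·5 = -6
  a_8 = 0·-6 + -1·-6 + -1·1 = 5
  a_9 = 0·5 + -1·-6 + -1·-6 = 12
  a_10 = 0·12 + -1·5 + -1·-6 = 1
  a_11 = 0·1 + -1·12 + -1·5 = -17

0,-1,-1 ; -17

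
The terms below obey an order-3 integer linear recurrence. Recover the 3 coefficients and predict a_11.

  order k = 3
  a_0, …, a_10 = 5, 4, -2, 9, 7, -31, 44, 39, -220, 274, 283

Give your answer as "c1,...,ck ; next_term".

  a_3 = -1·-2 + -2·4 + 3·5 = 9
  a_4 = -1·9 + -2·-2 + 3·4 = 7
  a_5 = -1·7 + -2·9 + 3·-2 = -31
  a_6 = -1·-31 + -2·7 + 3·9 = 44
  a_7 = -1·44 + -2·-31 + 3·7 = 39
  a_8 = -1·39 + -2·44 + 3·-31 = -220
  a_9 = -1·-220 + -2·39 + 3·44 = 274
  a_10 = -1·274 + -2·-220 + 3·39 = 283
  a_11 = -1·283 + -2·274 + 3·-220 = -1491

-1,-2,3 ; -1491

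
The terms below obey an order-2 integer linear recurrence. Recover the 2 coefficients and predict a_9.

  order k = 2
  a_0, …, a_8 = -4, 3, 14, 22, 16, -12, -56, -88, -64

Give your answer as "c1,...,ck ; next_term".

  a_2 = 2·3 + -2·-4 = 14
  a_3 = 2·14 + -2·3 = 22
  a_4 = 2·22 + -2·14 = 16
  a_5 = 2·16 + -2·22 = -12
  a_6 = 2·-12 + -2·16 = -56
  a_7 = 2·-56 + -2·-12 = -88
  a_8 = 2·-88 + -2·-56 = -64
  a_9 = 2·-64 + -2·-88 = 48

2,-2 ; 48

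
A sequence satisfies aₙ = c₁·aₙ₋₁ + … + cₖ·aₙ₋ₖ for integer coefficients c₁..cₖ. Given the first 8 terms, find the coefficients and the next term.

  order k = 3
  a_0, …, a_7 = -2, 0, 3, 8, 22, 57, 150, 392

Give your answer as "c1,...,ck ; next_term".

2,2,-1 ; 1027

  a_3 = 2·3 + 2·0 + -1·-2 = 8
  a_4 = 2·8 + 2·3 + -1·0 = 22
  a_5 = 2·22 + 2·8 + -1·3 = 57
  a_6 = 2·57 + 2·22 + -1·8 = 150
  a_7 = 2·150 + 2·57 + -1·22 = 392
  a_8 = 2·392 + 2·150 + -1·57 = 1027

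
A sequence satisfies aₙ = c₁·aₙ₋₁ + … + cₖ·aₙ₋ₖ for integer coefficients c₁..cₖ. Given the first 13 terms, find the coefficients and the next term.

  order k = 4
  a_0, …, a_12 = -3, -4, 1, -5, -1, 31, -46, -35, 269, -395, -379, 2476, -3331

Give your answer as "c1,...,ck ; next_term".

  a_4 = -1·-5 + -3·1 + 3·-4 + -3·-3 = -1
  a_5 = -1·-1 + -3·-5 + 3·1 + -3·-4 = 31
  a_6 = -1·31 + -3·-1 + 3·-5 + -3·1 = -46
  a_7 = -1·-46 + -3·31 + 3·-1 + -3·-5 = -35
  a_8 = -1·-35 + -3·-46 + 3·31 + -3·-1 = 269
  a_9 = -1·269 + -3·-35 + 3·-46 + -3·31 = -395
  a_10 = -1·-395 + -3·269 + 3·-35 + -3·-46 = -379
  a_11 = -1·-379 + -3·-395 + 3·269 + -3·-35 = 2476
  a_12 = -1·2476 + -3·-379 + 3·-395 + -3·269 = -3331
  a_13 = -1·-3331 + -3·2476 + 3·-379 + -3·-395 = -4049

-1,-3,3,-3 ; -4049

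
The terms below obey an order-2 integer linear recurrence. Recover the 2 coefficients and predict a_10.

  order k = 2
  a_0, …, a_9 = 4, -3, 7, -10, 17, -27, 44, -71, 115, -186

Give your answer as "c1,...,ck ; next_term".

  a_2 = -1·-3 + 1·4 = 7
  a_3 = -1·7 + 1·-3 = -10
  a_4 = -1·-10 + 1·7 = 17
  a_5 = -1·17 + 1·-10 = -27
  a_6 = -1·-27 + 1·17 = 44
  a_7 = -1·44 + 1·-27 = -71
  a_8 = -1·-71 + 1·44 = 115
  a_9 = -1·115 + 1·-71 = -186
  a_10 = -1·-186 + 1·115 = 301

-1,1 ; 301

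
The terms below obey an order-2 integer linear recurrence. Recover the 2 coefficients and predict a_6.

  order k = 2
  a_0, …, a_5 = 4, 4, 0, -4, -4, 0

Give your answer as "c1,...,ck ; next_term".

1,-1 ; 4

  a_2 = 1·4 + -1·4 = 0
  a_3 = 1·0 + -1·4 = -4
  a_4 = 1·-4 + -1·0 = -4
  a_5 = 1·-4 + -1·-4 = 0
  a_6 = 1·0 + -1·-4 = 4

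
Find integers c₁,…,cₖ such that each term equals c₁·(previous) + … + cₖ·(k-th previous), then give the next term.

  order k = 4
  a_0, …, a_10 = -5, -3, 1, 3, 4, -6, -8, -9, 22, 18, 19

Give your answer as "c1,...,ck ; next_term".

0,0,-3,1 ; -75

  a_4 = 0·3 + 0·1 + -3·-3 + 1·-5 = 4
  a_5 = 0·4 + 0·3 + -3·1 + 1·-3 = -6
  a_6 = 0·-6 + 0·4 + -3·3 + 1·1 = -8
  a_7 = 0·-8 + 0·-6 + -3·4 + 1·3 = -9
  a_8 = 0·-9 + 0·-8 + -3·-6 + 1·4 = 22
  a_9 = 0·22 + 0·-9 + -3·-8 + 1·-6 = 18
  a_10 = 0·18 + 0·22 + -3·-9 + 1·-8 = 19
  a_11 = 0·19 + 0·18 + -3·22 + 1·-9 = -75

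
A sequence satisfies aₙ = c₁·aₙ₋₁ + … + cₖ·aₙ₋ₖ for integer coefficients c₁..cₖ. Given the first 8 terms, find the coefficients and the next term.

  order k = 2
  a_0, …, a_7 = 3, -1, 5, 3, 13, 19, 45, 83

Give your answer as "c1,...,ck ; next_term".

1,2 ; 173

  a_2 = 1·-1 + 2·3 = 5
  a_3 = 1·5 + 2·-1 = 3
  a_4 = 1·3 + 2·5 = 13
  a_5 = 1·13 + 2·3 = 19
  a_6 = 1·19 + 2·13 = 45
  a_7 = 1·45 + 2·19 = 83
  a_8 = 1·83 + 2·45 = 173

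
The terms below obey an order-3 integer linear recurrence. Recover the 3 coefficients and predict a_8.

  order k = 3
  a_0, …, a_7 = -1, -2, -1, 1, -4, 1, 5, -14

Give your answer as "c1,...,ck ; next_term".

-1,-1,2 ; 11

  a_3 = -1·-1 + -1·-2 + 2·-1 = 1
  a_4 = -1·1 + -1·-1 + 2·-2 = -4
  a_5 = -1·-4 + -1·1 + 2·-1 = 1
  a_6 = -1·1 + -1·-4 + 2·1 = 5
  a_7 = -1·5 + -1·1 + 2·-4 = -14
  a_8 = -1·-14 + -1·5 + 2·1 = 11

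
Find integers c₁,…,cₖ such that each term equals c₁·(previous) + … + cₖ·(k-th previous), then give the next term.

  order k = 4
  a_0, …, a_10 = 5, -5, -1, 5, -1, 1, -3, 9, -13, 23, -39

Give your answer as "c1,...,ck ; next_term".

-1,1,0,1 ; 71

  a_4 = -1·5 + 1·-1 + 0·-5 + 1·5 = -1
  a_5 = -1·-1 + 1·5 + 0·-1 + 1·-5 = 1
  a_6 = -1·1 + 1·-1 + 0·5 + 1·-1 = -3
  a_7 = -1·-3 + 1·1 + 0·-1 + 1·5 = 9
  a_8 = -1·9 + 1·-3 + 0·1 + 1·-1 = -13
  a_9 = -1·-13 + 1·9 + 0·-3 + 1·1 = 23
  a_10 = -1·23 + 1·-13 + 0·9 + 1·-3 = -39
  a_11 = -1·-39 + 1·23 + 0·-13 + 1·9 = 71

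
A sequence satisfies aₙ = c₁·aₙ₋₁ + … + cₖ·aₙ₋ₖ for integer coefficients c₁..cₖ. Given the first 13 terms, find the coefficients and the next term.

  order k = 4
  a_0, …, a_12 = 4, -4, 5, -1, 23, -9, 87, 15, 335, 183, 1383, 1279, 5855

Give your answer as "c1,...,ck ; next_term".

0,3,2,4 ; 7335

  a_4 = 0·-1 + 3·5 + 2·-4 + 4·4 = 23
  a_5 = 0·23 + 3·-1 + 2·5 + 4·-4 = -9
  a_6 = 0·-9 + 3·23 + 2·-1 + 4·5 = 87
  a_7 = 0·87 + 3·-9 + 2·23 + 4·-1 = 15
  a_8 = 0·15 + 3·87 + 2·-9 + 4·23 = 335
  a_9 = 0·335 + 3·15 + 2·87 + 4·-9 = 183
  a_10 = 0·183 + 3·335 + 2·15 + 4·87 = 1383
  a_11 = 0·1383 + 3·183 + 2·335 + 4·15 = 1279
  a_12 = 0·1279 + 3·1383 + 2·183 + 4·335 = 5855
  a_13 = 0·5855 + 3·1279 + 2·1383 + 4·183 = 7335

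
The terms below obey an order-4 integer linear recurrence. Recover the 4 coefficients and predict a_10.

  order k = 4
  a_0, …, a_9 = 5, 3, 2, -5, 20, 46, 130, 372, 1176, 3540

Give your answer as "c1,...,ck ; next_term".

2,2,2,4 ; 10696

  a_4 = 2·-5 + 2·2 + 2·3 + 4·5 = 20
  a_5 = 2·20 + 2·-5 + 2·2 + 4·3 = 46
  a_6 = 2·46 + 2·20 + 2·-5 + 4·2 = 130
  a_7 = 2·130 + 2·46 + 2·20 + 4·-5 = 372
  a_8 = 2·372 + 2·130 + 2·46 + 4·20 = 1176
  a_9 = 2·1176 + 2·372 + 2·130 + 4·46 = 3540
  a_10 = 2·3540 + 2·1176 + 2·372 + 4·130 = 10696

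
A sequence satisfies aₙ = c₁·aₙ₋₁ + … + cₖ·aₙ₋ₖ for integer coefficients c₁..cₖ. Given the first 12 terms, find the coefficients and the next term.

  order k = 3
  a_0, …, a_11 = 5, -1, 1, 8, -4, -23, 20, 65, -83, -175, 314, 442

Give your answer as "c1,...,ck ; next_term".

0,-3,1 ; -1117

  a_3 = 0·1 + -3·-1 + 1·5 = 8
  a_4 = 0·8 + -3·1 + 1·-1 = -4
  a_5 = 0·-4 + -3·8 + 1·1 = -23
  a_6 = 0·-23 + -3·-4 + 1·8 = 20
  a_7 = 0·20 + -3·-23 + 1·-4 = 65
  a_8 = 0·65 + -3·20 + 1·-23 = -83
  a_9 = 0·-83 + -3·65 + 1·20 = -175
  a_10 = 0·-175 + -3·-83 + 1·65 = 314
  a_11 = 0·314 + -3·-175 + 1·-83 = 442
  a_12 = 0·442 + -3·314 + 1·-175 = -1117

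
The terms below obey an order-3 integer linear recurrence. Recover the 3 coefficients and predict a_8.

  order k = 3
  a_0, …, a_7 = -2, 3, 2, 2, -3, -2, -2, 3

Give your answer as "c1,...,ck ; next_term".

0,0,-1 ; 2

  a_3 = 0·2 + 0·3 + -1·-2 = 2
  a_4 = 0·2 + 0·2 + -1·3 = -3
  a_5 = 0·-3 + 0·2 + -1·2 = -2
  a_6 = 0·-2 + 0·-3 + -1·2 = -2
  a_7 = 0·-2 + 0·-2 + -1·-3 = 3
  a_8 = 0·3 + 0·-2 + -1·-2 = 2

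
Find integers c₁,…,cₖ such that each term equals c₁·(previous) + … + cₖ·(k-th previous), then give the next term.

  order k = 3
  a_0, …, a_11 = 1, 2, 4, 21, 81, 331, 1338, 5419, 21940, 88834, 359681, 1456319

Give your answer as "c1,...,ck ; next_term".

  a_3 = 3·4 + 4·2 + 1·1 = 21
  a_4 = 3·21 + 4·4 + 1·2 = 81
  a_5 = 3·81 + 4·21 + 1·4 = 331
  a_6 = 3·331 + 4·81 + 1·21 = 1338
  a_7 = 3·1338 + 4·331 + 1·81 = 5419
  a_8 = 3·5419 + 4·1338 + 1·331 = 21940
  a_9 = 3·21940 + 4·5419 + 1·1338 = 88834
  a_10 = 3·88834 + 4·21940 + 1·5419 = 359681
  a_11 = 3·359681 + 4·88834 + 1·21940 = 1456319
  a_12 = 3·1456319 + 4·359681 + 1·88834 = 5896515

3,4,1 ; 5896515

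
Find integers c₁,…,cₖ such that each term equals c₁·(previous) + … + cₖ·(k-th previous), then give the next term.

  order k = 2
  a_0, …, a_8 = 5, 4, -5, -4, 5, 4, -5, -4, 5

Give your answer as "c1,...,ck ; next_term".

  a_2 = 0·4 + -1·5 = -5
  a_3 = 0·-5 + -1·4 = -4
  a_4 = 0·-4 + -1·-5 = 5
  a_5 = 0·5 + -1·-4 = 4
  a_6 = 0·4 + -1·5 = -5
  a_7 = 0·-5 + -1·4 = -4
  a_8 = 0·-4 + -1·-5 = 5
  a_9 = 0·5 + -1·-4 = 4

0,-1 ; 4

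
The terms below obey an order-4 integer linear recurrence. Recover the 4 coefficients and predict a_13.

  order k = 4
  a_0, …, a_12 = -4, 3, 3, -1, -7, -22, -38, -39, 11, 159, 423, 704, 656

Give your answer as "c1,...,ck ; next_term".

  a_4 = 2·-1 + -1·3 + -2·3 + -1·-4 = -7
  a_5 = 2·-7 + -1·-1 + -2·3 + -1·3 = -22
  a_6 = 2·-22 + -1·-7 + -2·-1 + -1·3 = -38
  a_7 = 2·-38 + -1·-22 + -2·-7 + -1·-1 = -39
  a_8 = 2·-39 + -1·-38 + -2·-22 + -1·-7 = 11
  a_9 = 2·11 + -1·-39 + -2·-38 + -1·-22 = 159
  a_10 = 2·159 + -1·11 + -2·-39 + -1·-38 = 423
  a_11 = 2·423 + -1·159 + -2·11 + -1·-39 = 704
  a_12 = 2·704 + -1·423 + -2·159 + -1·11 = 656
  a_13 = 2·656 + -1·704 + -2·423 + -1·159 = -397

2,-1,-2,-1 ; -397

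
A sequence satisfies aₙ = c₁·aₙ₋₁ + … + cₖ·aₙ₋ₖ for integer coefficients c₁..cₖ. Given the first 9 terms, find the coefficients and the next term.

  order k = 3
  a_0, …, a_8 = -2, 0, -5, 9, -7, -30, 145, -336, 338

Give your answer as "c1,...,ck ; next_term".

-3,-4,3 ; 765

  a_3 = -3·-5 + -4·0 + 3·-2 = 9
  a_4 = -3·9 + -4·-5 + 3·0 = -7
  a_5 = -3·-7 + -4·9 + 3·-5 = -30
  a_6 = -3·-30 + -4·-7 + 3·9 = 145
  a_7 = -3·145 + -4·-30 + 3·-7 = -336
  a_8 = -3·-336 + -4·145 + 3·-30 = 338
  a_9 = -3·338 + -4·-336 + 3·145 = 765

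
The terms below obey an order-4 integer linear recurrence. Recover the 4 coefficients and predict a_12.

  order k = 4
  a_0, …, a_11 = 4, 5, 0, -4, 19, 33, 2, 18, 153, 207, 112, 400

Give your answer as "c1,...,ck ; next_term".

  a_4 = 1·-4 + -1·0 + 3·5 + 2·4 = 19
  a_5 = 1·19 + -1·-4 + 3·0 + 2·5 = 33
  a_6 = 1·33 + -1·19 + 3·-4 + 2·0 = 2
  a_7 = 1·2 + -1·33 + 3·19 + 2·-4 = 18
  a_8 = 1·18 + -1·2 + 3·33 + 2·19 = 153
  a_9 = 1·153 + -1·18 + 3·2 + 2·33 = 207
  a_10 = 1·207 + -1·153 + 3·18 + 2·2 = 112
  a_11 = 1·112 + -1·207 + 3·153 + 2·18 = 400
  a_12 = 1·400 + -1·112 + 3·207 + 2·153 = 1215

1,-1,3,2 ; 1215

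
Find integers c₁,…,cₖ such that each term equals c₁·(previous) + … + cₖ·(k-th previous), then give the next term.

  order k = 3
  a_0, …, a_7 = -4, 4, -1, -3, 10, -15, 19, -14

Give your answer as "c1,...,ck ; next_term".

  a_3 = -1·-1 + 1·4 + 2·-4 = -3
  a_4 = -1·-3 + 1·-1 + 2·4 = 10
  a_5 = -1·10 + 1·-3 + 2·-1 = -15
  a_6 = -1·-15 + 1·10 + 2·-3 = 19
  a_7 = -1·19 + 1·-15 + 2·10 = -14
  a_8 = -1·-14 + 1·19 + 2·-15 = 3

-1,1,2 ; 3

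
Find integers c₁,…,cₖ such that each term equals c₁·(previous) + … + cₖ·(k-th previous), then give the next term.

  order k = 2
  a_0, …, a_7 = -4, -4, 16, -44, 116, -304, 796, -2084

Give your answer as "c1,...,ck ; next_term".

-3,-1 ; 5456

  a_2 = -3·-4 + -1·-4 = 16
  a_3 = -3·16 + -1·-4 = -44
  a_4 = -3·-44 + -1·16 = 116
  a_5 = -3·116 + -1·-44 = -304
  a_6 = -3·-304 + -1·116 = 796
  a_7 = -3·796 + -1·-304 = -2084
  a_8 = -3·-2084 + -1·796 = 5456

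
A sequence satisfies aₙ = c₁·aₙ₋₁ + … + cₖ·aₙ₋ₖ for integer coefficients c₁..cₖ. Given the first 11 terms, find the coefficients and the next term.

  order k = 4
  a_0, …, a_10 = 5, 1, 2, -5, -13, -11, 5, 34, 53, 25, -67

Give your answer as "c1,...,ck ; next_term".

1,-1,-1,-1 ; -179

  a_4 = 1·-5 + -1·2 + -1·1 + -1·5 = -13
  a_5 = 1·-13 + -1·-5 + -1·2 + -1·1 = -11
  a_6 = 1·-11 + -1·-13 + -1·-5 + -1·2 = 5
  a_7 = 1·5 + -1·-11 + -1·-13 + -1·-5 = 34
  a_8 = 1·34 + -1·5 + -1·-11 + -1·-13 = 53
  a_9 = 1·53 + -1·34 + -1·5 + -1·-11 = 25
  a_10 = 1·25 + -1·53 + -1·34 + -1·5 = -67
  a_11 = 1·-67 + -1·25 + -1·53 + -1·34 = -179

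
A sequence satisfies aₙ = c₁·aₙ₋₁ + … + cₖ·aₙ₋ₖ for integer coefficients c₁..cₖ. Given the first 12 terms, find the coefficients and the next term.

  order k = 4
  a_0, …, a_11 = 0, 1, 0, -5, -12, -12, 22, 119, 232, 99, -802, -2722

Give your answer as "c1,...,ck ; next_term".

  a_4 = 2·-5 + -3·0 + -2·1 + -3·0 = -12
  a_5 = 2·-12 + -3·-5 + -2·0 + -3·1 = -12
  a_6 = 2·-12 + -3·-12 + -2·-5 + -3·0 = 22
  a_7 = 2·22 + -3·-12 + -2·-12 + -3·-5 = 119
  a_8 = 2·119 + -3·22 + -2·-12 + -3·-12 = 232
  a_9 = 2·232 + -3·119 + -2·22 + -3·-12 = 99
  a_10 = 2·99 + -3·232 + -2·119 + -3·22 = -802
  a_11 = 2·-802 + -3·99 + -2·232 + -3·119 = -2722
  a_12 = 2·-2722 + -3·-802 + -2·99 + -3·232 = -3932

2,-3,-2,-3 ; -3932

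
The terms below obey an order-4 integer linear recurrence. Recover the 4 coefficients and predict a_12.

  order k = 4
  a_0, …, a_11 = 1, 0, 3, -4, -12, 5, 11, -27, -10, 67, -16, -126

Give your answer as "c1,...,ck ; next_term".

1,-2,3,-2 ; 127

  a_4 = 1·-4 + -2·3 + 3·0 + -2·1 = -12
  a_5 = 1·-12 + -2·-4 + 3·3 + -2·0 = 5
  a_6 = 1·5 + -2·-12 + 3·-4 + -2·3 = 11
  a_7 = 1·11 + -2·5 + 3·-12 + -2·-4 = -27
  a_8 = 1·-27 + -2·11 + 3·5 + -2·-12 = -10
  a_9 = 1·-10 + -2·-27 + 3·11 + -2·5 = 67
  a_10 = 1·67 + -2·-10 + 3·-27 + -2·11 = -16
  a_11 = 1·-16 + -2·67 + 3·-10 + -2·-27 = -126
  a_12 = 1·-126 + -2·-16 + 3·67 + -2·-10 = 127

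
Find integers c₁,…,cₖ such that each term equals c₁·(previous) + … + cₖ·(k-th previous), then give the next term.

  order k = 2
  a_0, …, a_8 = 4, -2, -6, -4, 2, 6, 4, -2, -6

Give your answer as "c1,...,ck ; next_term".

1,-1 ; -4

  a_2 = 1·-2 + -1·4 = -6
  a_3 = 1·-6 + -1·-2 = -4
  a_4 = 1·-4 + -1·-6 = 2
  a_5 = 1·2 + -1·-4 = 6
  a_6 = 1·6 + -1·2 = 4
  a_7 = 1·4 + -1·6 = -2
  a_8 = 1·-2 + -1·4 = -6
  a_9 = 1·-6 + -1·-2 = -4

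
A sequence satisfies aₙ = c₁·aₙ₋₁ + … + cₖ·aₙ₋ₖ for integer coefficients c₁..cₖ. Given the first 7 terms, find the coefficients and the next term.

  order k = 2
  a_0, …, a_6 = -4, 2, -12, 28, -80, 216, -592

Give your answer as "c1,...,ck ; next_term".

-2,2 ; 1616

  a_2 = -2·2 + 2·-4 = -12
  a_3 = -2·-12 + 2·2 = 28
  a_4 = -2·28 + 2·-12 = -80
  a_5 = -2·-80 + 2·28 = 216
  a_6 = -2·216 + 2·-80 = -592
  a_7 = -2·-592 + 2·216 = 1616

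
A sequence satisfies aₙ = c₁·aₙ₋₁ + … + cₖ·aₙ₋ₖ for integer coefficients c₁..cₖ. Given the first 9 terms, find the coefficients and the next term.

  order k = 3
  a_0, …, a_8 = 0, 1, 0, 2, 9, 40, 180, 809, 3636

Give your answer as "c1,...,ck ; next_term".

  a_3 = 4·0 + 2·1 + 1·0 = 2
  a_4 = 4·2 + 2·0 + 1·1 = 9
  a_5 = 4·9 + 2·2 + 1·0 = 40
  a_6 = 4·40 + 2·9 + 1·2 = 180
  a_7 = 4·180 + 2·40 + 1·9 = 809
  a_8 = 4·809 + 2·180 + 1·40 = 3636
  a_9 = 4·3636 + 2·809 + 1·180 = 16342

4,2,1 ; 16342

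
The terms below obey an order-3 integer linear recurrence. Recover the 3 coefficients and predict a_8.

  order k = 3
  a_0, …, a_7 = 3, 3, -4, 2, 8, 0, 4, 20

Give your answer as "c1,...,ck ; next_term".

  a_3 = 1·-4 + 0·3 + 2·3 = 2
  a_4 = 1·2 + 0·-4 + 2·3 = 8
  a_5 = 1·8 + 0·2 + 2·-4 = 0
  a_6 = 1·0 + 0·8 + 2·2 = 4
  a_7 = 1·4 + 0·0 + 2·8 = 20
  a_8 = 1·20 + 0·4 + 2·0 = 20

1,0,2 ; 20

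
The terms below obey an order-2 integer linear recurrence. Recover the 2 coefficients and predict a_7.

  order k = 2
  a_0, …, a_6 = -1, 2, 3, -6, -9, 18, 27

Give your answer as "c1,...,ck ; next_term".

0,-3 ; -54

  a_2 = 0·2 + -3·-1 = 3
  a_3 = 0·3 + -3·2 = -6
  a_4 = 0·-6 + -3·3 = -9
  a_5 = 0·-9 + -3·-6 = 18
  a_6 = 0·18 + -3·-9 = 27
  a_7 = 0·27 + -3·18 = -54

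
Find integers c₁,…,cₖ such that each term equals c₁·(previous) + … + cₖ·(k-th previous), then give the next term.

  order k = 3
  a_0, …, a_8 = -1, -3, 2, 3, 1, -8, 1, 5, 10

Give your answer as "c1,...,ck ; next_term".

  a_3 = -1·2 + -1·-3 + -2·-1 = 3
  a_4 = -1·3 + -1·2 + -2·-3 = 1
  a_5 = -1·1 + -1·3 + -2·2 = -8
  a_6 = -1·-8 + -1·1 + -2·3 = 1
  a_7 = -1·1 + -1·-8 + -2·1 = 5
  a_8 = -1·5 + -1·1 + -2·-8 = 10
  a_9 = -1·10 + -1·5 + -2·1 = -17

-1,-1,-2 ; -17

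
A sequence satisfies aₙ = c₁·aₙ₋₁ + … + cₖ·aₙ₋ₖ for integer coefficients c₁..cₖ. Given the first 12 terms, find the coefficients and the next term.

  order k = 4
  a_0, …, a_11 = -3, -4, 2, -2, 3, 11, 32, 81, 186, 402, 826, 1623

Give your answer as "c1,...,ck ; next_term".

  a_4 = 3·-2 + -1·2 + -2·-4 + -1·-3 = 3
  a_5 = 3·3 + -1·-2 + -2·2 + -1·-4 = 11
  a_6 = 3·11 + -1·3 + -2·-2 + -1·2 = 32
  a_7 = 3·32 + -1·11 + -2·3 + -1·-2 = 81
  a_8 = 3·81 + -1·32 + -2·11 + -1·3 = 186
  a_9 = 3·186 + -1·81 + -2·32 + -1·11 = 402
  a_10 = 3·402 + -1·186 + -2·81 + -1·32 = 826
  a_11 = 3·826 + -1·402 + -2·186 + -1·81 = 1623
  a_12 = 3·1623 + -1·826 + -2·402 + -1·186 = 3053

3,-1,-2,-1 ; 3053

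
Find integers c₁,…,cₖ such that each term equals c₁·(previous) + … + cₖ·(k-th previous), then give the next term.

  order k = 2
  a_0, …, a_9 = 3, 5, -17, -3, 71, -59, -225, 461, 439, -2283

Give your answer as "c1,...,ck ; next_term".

-1,-4 ; 527

  a_2 = -1·5 + -4·3 = -17
  a_3 = -1·-17 + -4·5 = -3
  a_4 = -1·-3 + -4·-17 = 71
  a_5 = -1·71 + -4·-3 = -59
  a_6 = -1·-59 + -4·71 = -225
  a_7 = -1·-225 + -4·-59 = 461
  a_8 = -1·461 + -4·-225 = 439
  a_9 = -1·439 + -4·461 = -2283
  a_10 = -1·-2283 + -4·439 = 527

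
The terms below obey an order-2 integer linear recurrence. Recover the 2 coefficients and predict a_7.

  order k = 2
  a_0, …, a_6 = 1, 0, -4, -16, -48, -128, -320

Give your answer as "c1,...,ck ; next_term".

4,-4 ; -768

  a_2 = 4·0 + -4·1 = -4
  a_3 = 4·-4 + -4·0 = -16
  a_4 = 4·-16 + -4·-4 = -48
  a_5 = 4·-48 + -4·-16 = -128
  a_6 = 4·-128 + -4·-48 = -320
  a_7 = 4·-320 + -4·-128 = -768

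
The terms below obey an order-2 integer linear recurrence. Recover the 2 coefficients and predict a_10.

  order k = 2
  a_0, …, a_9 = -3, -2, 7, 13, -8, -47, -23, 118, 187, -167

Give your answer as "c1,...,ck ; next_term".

  a_2 = 1·-2 + -3·-3 = 7
  a_3 = 1·7 + -3·-2 = 13
  a_4 = 1·13 + -3·7 = -8
  a_5 = 1·-8 + -3·13 = -47
  a_6 = 1·-47 + -3·-8 = -23
  a_7 = 1·-23 + -3·-47 = 118
  a_8 = 1·118 + -3·-23 = 187
  a_9 = 1·187 + -3·118 = -167
  a_10 = 1·-167 + -3·187 = -728

1,-3 ; -728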